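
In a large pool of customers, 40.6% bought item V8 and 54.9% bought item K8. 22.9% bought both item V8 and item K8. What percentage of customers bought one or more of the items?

72.6%

Using inclusion–exclusion:
P(union) = 40.6 + 54.9 − 22.9 = 72.6%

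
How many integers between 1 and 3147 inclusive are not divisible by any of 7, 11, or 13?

2263

floor(3147/7) + floor(3147/11) + floor(3147/13) − floor(3147/77) − floor(3147/91) − floor(3147/143) + floor(3147/1001) = 449 + 286 + 242 − 40 − 34 − 22 + 3 = 884
3147 − 884 = 2263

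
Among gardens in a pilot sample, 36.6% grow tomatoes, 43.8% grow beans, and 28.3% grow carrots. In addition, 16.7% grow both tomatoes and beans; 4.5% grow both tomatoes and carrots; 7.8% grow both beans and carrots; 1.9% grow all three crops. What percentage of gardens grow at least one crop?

81.6%

P(≥1) = 36.6 + 43.8 + 28.3 − 16.7 − 4.5 − 7.8 + 1.9 = 81.6%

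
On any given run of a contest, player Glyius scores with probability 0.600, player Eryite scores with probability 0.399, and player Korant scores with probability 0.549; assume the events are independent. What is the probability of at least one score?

Since the events are independent, P(none) is the product of the individual non-occurrence probabilities.
P(none) = (1 − 0.600) × (1 − 0.399) × (1 − 0.549) = 0.400 × 0.601 × 0.451 = 0.1084204
P(at least one) = 1 − 0.1084204 = 0.8915796

0.8915796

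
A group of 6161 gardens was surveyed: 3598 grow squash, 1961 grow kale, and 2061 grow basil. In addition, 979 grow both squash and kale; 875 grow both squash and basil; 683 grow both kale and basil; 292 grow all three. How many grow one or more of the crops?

5375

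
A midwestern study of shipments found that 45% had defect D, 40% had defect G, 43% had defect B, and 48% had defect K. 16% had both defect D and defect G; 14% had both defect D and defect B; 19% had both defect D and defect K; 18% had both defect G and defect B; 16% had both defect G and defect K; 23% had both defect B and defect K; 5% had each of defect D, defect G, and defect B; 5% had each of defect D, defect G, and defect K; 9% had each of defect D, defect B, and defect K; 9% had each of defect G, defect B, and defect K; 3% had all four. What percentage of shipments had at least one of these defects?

P(union) = 45 + 40 + 43 + 48 − 16 − 14 − 19 − 18 − 16 − 23 + 5 + 5 + 9 + 9 − 3 = 95%

95%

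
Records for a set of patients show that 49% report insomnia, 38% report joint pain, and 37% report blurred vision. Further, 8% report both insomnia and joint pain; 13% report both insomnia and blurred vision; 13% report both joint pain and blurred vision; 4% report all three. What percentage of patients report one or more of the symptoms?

P(≥1) = 49 + 38 + 37 − 8 − 13 − 13 + 4 = 94%

94%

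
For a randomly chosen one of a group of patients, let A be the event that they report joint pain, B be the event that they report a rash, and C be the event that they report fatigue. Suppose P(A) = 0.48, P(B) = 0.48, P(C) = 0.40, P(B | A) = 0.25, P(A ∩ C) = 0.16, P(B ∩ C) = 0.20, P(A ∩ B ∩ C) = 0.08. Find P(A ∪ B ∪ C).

P(A ∩ B) = P(A)·P(B|A) = 0.48 × 0.25 = 0.12
P(A ∪ B ∪ C) = 0.48 + 0.48 + 0.40 − 0.12 − 0.16 − 0.20 + 0.08 = 0.96

0.96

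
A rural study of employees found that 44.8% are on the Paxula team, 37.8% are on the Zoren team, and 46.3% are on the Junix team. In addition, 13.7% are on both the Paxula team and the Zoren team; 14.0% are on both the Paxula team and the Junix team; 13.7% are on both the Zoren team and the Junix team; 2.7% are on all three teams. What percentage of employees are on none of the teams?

P(at least one) = 44.8 + 37.8 + 46.3 − 13.7 − 14.0 − 13.7 + 2.7 = 90.2%
P(none) = 100% − 90.2% = 9.8%

9.8%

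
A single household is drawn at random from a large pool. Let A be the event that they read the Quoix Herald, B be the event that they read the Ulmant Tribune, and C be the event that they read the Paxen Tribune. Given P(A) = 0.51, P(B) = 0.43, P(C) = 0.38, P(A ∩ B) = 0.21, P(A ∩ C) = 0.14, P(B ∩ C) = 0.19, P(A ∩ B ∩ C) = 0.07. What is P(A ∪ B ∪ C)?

0.85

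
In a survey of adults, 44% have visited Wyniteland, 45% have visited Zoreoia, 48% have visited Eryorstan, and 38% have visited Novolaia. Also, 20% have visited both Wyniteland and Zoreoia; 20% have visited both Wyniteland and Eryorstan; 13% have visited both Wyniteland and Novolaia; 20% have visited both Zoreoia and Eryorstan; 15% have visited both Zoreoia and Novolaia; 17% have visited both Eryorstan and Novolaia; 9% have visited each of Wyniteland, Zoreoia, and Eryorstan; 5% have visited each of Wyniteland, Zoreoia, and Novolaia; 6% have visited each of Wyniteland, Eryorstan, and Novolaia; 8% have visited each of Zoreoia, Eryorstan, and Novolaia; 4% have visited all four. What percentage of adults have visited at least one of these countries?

94%

P(union) = 44 + 45 + 48 + 38 − 20 − 20 − 13 − 20 − 15 − 17 + 9 + 5 + 6 + 8 − 4 = 94%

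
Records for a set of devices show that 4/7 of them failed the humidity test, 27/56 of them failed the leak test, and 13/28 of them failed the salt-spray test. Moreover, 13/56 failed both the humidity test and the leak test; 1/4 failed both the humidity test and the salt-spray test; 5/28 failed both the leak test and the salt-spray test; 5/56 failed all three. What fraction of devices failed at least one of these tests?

P(≥1) = 4/7 + 27/56 + 13/28 − 13/56 − 1/4 − 5/28 + 5/56 = 53/56

53/56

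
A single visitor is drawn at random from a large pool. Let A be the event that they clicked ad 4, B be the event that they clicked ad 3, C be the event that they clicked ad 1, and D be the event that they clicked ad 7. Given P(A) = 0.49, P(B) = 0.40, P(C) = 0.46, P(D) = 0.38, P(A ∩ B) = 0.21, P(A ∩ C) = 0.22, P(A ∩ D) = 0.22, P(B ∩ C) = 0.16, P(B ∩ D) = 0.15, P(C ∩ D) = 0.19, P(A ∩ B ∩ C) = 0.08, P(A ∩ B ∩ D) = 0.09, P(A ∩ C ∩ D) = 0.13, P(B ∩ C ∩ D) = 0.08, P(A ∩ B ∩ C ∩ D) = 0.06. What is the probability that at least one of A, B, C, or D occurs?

0.90

By inclusion–exclusion:
P(A ∪ B ∪ C ∪ D) = 0.49 + 0.40 + 0.46 + 0.38 − 0.21 − 0.22 − 0.22 − 0.16 − 0.15 − 0.19 + 0.08 + 0.09 + 0.13 + 0.08 − 0.06 = 0.90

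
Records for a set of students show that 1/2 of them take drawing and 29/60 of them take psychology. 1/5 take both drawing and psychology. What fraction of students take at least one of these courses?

47/60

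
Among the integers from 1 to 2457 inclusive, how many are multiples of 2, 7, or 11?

floor(2457/2) + floor(2457/7) + floor(2457/11) − floor(2457/14) − floor(2457/22) − floor(2457/77) + floor(2457/154) = 1228 + 351 + 223 − 175 − 111 − 31 + 15 = 1500

1500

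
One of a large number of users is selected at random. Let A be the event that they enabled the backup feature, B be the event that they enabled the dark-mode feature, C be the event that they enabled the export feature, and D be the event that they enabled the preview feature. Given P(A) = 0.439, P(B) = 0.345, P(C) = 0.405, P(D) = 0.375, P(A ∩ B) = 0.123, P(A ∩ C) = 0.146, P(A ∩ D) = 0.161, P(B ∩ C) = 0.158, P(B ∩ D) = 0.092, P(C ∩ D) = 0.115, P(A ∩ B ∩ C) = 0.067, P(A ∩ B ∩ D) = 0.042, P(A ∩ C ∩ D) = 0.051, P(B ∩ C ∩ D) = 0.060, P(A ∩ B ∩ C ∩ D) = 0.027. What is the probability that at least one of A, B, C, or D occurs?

0.962

P(A ∪ B ∪ C ∪ D) = 0.439 + 0.345 + 0.405 + 0.375 − 0.123 − 0.146 − 0.161 − 0.158 − 0.092 − 0.115 + 0.067 + 0.042 + 0.051 + 0.060 − 0.027 = 0.962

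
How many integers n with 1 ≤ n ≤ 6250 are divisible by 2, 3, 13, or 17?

4441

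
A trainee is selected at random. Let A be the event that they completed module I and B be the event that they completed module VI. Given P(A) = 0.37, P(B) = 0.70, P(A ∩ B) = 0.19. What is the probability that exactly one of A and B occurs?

0.69

Using the inclusion–exclusion count for exactly one event:
P(exactly one) = 0.37 + 0.70 − 2·0.19 = 0.69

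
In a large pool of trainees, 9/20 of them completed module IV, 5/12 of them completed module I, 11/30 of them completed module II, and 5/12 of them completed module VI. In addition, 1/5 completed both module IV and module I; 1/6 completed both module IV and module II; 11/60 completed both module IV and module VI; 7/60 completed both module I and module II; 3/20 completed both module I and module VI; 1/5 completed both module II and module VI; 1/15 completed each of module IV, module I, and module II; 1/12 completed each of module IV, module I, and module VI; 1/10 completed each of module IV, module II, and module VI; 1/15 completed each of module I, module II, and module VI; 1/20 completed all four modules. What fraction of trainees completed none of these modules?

Inclusion–exclusion gives
P(union) = 9/20 + 5/12 + 11/30 + 5/12 − 1/5 − 1/6 − 11/60 − 7/60 − 3/20 − 1/5 + 1/15 + 1/12 + 1/10 + 1/15 − 1/20 = 9/10
P(none) = 1 − 9/10 = 1/10

1/10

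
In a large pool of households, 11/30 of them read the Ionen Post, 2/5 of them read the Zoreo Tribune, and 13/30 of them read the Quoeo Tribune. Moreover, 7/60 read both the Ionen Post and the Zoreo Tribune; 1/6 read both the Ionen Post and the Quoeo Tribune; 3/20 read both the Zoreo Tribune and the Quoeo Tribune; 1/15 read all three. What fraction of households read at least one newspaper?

5/6

P(union) = 11/30 + 2/5 + 13/30 − 7/60 − 1/6 − 3/20 + 1/15 = 5/6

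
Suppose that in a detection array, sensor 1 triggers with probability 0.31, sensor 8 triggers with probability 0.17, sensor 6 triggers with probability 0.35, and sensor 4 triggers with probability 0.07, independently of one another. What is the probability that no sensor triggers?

0.34619715

P(none) = (1 − 0.31) × (1 − 0.17) × (1 − 0.35) × (1 − 0.07) = 0.69 × 0.83 × 0.65 × 0.93 = 0.34619715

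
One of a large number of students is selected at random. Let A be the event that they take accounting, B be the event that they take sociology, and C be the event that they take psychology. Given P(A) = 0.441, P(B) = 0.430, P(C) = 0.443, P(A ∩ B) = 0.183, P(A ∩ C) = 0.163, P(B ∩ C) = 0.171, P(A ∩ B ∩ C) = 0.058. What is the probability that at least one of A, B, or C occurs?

P(A ∪ B ∪ C) = 0.441 + 0.430 + 0.443 − 0.183 − 0.163 − 0.171 + 0.058 = 0.855

0.855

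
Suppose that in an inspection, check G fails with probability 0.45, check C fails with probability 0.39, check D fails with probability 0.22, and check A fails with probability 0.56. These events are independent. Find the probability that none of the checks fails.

P(none) = (1 − 0.45) × (1 − 0.39) × (1 − 0.22) × (1 − 0.56) = 0.55 × 0.61 × 0.78 × 0.44 = 0.1151436

0.1151436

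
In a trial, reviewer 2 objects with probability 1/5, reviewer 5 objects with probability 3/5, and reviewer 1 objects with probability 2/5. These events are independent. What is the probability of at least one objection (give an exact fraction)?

101/125

Independence gives P(none) = ∏(1 − pᵢ).
P(none) = (1 − 1/5) × (1 − 3/5) × (1 − 2/5) = 4/5 × 2/5 × 3/5 = 24/125
P(at least one) = 1 − 24/125 = 101/125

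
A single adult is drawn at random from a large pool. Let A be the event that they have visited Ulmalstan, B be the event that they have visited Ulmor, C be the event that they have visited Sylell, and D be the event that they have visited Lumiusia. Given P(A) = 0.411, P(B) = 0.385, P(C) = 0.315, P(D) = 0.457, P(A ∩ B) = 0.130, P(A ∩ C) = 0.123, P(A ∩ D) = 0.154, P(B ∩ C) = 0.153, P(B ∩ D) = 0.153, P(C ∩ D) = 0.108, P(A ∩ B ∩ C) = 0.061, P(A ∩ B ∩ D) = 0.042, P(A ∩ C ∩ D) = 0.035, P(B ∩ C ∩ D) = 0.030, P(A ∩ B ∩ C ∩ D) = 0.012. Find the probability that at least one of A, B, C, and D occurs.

Inclusion–exclusion gives
P(A ∪ B ∪ C ∪ D) = 0.411 + 0.385 + 0.315 + 0.457 − 0.130 − 0.123 − 0.154 − 0.153 − 0.153 − 0.108 + 0.061 + 0.042 + 0.035 + 0.030 − 0.012 = 0.903

0.903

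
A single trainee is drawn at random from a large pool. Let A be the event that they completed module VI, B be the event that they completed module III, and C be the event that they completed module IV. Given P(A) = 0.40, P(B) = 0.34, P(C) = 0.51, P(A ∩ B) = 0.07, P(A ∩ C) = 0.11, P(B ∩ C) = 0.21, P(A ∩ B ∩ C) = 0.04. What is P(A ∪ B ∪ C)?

P(A ∪ B ∪ C) = 0.40 + 0.34 + 0.51 − 0.07 − 0.11 − 0.21 + 0.04 = 0.90

0.90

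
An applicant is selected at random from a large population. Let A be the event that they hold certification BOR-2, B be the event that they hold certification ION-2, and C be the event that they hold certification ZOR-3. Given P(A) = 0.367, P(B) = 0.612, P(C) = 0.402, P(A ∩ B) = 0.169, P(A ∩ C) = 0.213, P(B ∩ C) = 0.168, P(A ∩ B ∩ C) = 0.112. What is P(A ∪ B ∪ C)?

Apply inclusion-exclusion:
P(A ∪ B ∪ C) = 0.367 + 0.612 + 0.402 − 0.169 − 0.213 − 0.168 + 0.112 = 0.943

0.943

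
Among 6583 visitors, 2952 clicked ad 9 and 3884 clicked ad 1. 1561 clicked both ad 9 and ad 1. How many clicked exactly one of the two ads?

|exactly one| = 2952 + 3884 − 2·1561 = 3714

3714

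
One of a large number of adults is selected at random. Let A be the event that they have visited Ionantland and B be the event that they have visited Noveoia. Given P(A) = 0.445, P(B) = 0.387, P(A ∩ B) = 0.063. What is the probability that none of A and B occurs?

P(A ∪ B) = 0.445 + 0.387 − 0.063 = 0.769
P(none) = 1 − 0.769 = 0.231

0.231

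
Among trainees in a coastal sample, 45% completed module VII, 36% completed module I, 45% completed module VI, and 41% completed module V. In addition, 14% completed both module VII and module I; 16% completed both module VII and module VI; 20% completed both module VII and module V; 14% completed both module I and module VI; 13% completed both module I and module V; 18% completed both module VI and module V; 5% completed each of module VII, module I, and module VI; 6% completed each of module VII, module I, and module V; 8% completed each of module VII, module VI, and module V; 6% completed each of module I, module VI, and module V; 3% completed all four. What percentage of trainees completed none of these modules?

6%

By inclusion-exclusion,
P(≥1) = 45 + 36 + 45 + 41 − 14 − 16 − 20 − 14 − 13 − 18 + 5 + 6 + 8 + 6 − 3 = 94%
P(none) = 100% − 94% = 6%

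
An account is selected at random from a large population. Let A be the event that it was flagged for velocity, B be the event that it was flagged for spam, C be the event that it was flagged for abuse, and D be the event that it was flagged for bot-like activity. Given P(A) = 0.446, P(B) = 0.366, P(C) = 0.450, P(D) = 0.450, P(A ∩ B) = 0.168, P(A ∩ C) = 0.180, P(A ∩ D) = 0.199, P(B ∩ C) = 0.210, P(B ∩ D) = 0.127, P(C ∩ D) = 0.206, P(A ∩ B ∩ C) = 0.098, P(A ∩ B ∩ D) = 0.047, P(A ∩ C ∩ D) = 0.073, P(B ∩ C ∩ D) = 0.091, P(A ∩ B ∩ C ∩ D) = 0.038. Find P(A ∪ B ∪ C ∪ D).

P(A ∪ B ∪ C ∪ D) = 0.446 + 0.366 + 0.450 + 0.450 − 0.168 − 0.180 − 0.199 − 0.210 − 0.127 − 0.206 + 0.098 + 0.047 + 0.073 + 0.091 − 0.038 = 0.893

0.893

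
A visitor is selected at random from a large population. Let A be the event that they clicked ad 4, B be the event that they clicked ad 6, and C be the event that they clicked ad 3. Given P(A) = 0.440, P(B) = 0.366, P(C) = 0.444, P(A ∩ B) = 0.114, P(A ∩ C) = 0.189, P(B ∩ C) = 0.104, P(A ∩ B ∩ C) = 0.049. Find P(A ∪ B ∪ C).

Using inclusion–exclusion:
P(A ∪ B ∪ C) = 0.440 + 0.366 + 0.444 − 0.114 − 0.189 − 0.104 + 0.049 = 0.892

0.892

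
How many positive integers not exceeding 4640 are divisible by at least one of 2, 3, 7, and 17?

By inclusion-exclusion,
2320 + 1546 + 662 + 272 − 773 − 331 − 136 − 220 − 90 − 38 + 110 + 45 + 19 + 12 − 6 = 3392

3392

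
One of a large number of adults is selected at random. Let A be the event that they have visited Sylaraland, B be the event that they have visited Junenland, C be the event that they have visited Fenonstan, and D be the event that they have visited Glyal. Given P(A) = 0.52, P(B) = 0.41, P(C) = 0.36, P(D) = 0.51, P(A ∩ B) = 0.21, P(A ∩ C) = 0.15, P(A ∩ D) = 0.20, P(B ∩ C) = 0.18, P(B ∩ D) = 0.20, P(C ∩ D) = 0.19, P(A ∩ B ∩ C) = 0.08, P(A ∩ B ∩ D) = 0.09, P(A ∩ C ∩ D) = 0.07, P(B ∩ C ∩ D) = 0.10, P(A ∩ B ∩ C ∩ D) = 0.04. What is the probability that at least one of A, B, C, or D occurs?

By inclusion-exclusion,
P(A ∪ B ∪ C ∪ D) = 0.52 + 0.41 + 0.36 + 0.51 − 0.21 − 0.15 − 0.20 − 0.18 − 0.20 − 0.19 + 0.08 + 0.09 + 0.07 + 0.10 − 0.04 = 0.97

0.97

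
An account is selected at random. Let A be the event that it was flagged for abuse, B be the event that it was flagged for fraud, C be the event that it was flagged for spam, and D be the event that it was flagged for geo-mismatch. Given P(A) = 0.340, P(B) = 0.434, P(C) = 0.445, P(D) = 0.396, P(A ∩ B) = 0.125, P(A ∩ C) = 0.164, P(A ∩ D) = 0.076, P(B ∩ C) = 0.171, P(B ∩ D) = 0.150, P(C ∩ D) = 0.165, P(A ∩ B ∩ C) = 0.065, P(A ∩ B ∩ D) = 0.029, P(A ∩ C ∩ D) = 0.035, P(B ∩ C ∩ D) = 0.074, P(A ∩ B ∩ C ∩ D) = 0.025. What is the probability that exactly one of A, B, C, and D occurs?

0.422

Using the inclusion–exclusion count for exactly one event:
P(exactly one) = 0.340 + 0.434 + 0.445 + 0.396 − 2·0.125 − 2·0.164 − 2·0.076 − 2·0.171 − 2·0.150 − 2·0.165 + 3·0.065 + 3·0.029 + 3·0.035 + 3·0.074 − 4·0.025 = 0.422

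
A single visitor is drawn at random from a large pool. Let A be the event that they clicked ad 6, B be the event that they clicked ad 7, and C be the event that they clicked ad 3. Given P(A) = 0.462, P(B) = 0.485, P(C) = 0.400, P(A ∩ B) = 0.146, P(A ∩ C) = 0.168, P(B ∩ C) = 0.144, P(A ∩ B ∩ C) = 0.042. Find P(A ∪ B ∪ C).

0.931

Inclusion–exclusion gives
P(A ∪ B ∪ C) = 0.462 + 0.485 + 0.400 − 0.146 − 0.168 − 0.144 + 0.042 = 0.931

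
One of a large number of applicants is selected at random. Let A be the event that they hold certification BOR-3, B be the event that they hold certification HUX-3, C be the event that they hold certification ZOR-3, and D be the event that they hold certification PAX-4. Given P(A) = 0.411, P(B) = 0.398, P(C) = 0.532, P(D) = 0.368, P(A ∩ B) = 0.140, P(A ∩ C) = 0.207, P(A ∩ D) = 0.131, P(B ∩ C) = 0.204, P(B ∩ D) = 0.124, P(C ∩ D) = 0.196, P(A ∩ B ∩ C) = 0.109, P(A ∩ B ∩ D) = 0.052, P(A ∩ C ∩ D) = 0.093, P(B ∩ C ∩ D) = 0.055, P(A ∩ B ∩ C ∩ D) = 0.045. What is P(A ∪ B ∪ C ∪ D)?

0.971

Using inclusion–exclusion:
P(A ∪ B ∪ C ∪ D) = 0.411 + 0.398 + 0.532 + 0.368 − 0.140 − 0.207 − 0.131 − 0.204 − 0.124 − 0.196 + 0.109 + 0.052 + 0.093 + 0.055 − 0.045 = 0.971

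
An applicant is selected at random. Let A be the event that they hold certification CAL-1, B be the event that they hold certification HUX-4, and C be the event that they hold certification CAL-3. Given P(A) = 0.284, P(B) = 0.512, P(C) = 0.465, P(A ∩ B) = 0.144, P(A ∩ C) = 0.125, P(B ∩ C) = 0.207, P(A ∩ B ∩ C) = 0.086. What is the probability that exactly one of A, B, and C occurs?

By inclusion–exclusion (exactly-one form):
P(exactly one) = 0.284 + 0.512 + 0.465 − 2·0.144 − 2·0.125 − 2·0.207 + 3·0.086 = 0.567

0.567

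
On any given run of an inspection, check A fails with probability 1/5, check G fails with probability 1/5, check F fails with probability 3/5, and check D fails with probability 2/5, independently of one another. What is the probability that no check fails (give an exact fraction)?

96/625

P(none) = (1 − 1/5) × (1 − 1/5) × (1 − 3/5) × (1 − 2/5) = 4/5 × 4/5 × 2/5 × 3/5 = 96/625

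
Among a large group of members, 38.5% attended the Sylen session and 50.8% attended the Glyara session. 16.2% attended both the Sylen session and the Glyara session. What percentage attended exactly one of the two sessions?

P(exactly one) = 38.5 + 50.8 − 2·16.2 = 56.9%

56.9%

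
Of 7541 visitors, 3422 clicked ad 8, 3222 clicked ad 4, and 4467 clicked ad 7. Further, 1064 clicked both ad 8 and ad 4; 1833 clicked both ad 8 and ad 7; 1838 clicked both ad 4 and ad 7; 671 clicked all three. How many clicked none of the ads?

494

N(≥1) = 3422 + 3222 + 4467 − 1064 − 1833 − 1838 + 671 = 7047
None: 7541 − 7047 = 494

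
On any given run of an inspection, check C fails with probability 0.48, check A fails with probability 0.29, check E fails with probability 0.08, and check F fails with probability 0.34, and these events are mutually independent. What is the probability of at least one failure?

P(none) = (1 − 0.48) × (1 − 0.29) × (1 − 0.08) × (1 − 0.34) = 0.52 × 0.71 × 0.92 × 0.66 = 0.22417824
P(at least one) = 1 − 0.22417824 = 0.77582176

0.77582176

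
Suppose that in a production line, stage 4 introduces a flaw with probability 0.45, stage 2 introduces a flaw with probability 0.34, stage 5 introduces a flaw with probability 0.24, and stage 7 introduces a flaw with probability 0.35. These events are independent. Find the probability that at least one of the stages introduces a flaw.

0.820678

P(none) = (1 − 0.45) × (1 − 0.34) × (1 − 0.24) × (1 − 0.35) = 0.55 × 0.66 × 0.76 × 0.65 = 0.179322
P(at least one) = 1 − 0.179322 = 0.820678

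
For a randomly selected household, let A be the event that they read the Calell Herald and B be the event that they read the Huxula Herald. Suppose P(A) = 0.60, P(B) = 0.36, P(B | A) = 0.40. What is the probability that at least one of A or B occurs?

0.72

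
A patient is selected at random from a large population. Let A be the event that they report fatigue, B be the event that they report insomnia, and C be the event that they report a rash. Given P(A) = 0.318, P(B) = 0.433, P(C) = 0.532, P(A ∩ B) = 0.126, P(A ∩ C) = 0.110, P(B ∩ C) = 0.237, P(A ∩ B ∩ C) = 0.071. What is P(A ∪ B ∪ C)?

Using inclusion–exclusion:
P(A ∪ B ∪ C) = 0.318 + 0.433 + 0.532 − 0.126 − 0.110 − 0.237 + 0.071 = 0.881

0.881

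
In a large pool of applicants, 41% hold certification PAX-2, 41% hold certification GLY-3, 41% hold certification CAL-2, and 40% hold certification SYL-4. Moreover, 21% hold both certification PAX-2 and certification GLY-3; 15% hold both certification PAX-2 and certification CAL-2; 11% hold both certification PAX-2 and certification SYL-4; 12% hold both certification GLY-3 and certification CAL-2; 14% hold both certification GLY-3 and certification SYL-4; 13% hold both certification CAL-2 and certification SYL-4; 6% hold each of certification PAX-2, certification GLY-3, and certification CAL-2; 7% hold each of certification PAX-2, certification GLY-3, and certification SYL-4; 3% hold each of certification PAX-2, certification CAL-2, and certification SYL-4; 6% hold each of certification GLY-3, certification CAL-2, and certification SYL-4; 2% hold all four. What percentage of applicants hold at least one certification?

97%

By inclusion–exclusion:
P(at least one) = 41 + 41 + 41 + 40 − 21 − 15 − 11 − 12 − 14 − 13 + 6 + 7 + 3 + 6 − 2 = 97%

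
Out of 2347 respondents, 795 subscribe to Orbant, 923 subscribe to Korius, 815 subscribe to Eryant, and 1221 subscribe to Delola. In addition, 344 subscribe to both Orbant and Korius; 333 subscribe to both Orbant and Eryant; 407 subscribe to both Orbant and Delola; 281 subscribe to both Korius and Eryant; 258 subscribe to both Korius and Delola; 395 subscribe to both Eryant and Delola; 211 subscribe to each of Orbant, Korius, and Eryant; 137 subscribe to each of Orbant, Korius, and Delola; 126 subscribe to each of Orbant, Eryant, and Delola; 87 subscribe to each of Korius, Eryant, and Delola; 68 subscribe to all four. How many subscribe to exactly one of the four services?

|exactly one| = 795 + 923 + 815 + 1221 − 2·344 − 2·333 − 2·407 − 2·281 − 2·258 − 2·395 + 3·211 + 3·137 + 3·126 + 3·87 − 4·68 = 1129

1129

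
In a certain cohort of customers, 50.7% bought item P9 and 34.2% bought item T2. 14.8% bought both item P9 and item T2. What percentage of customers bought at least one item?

Using inclusion–exclusion:
P(≥1) = 50.7 + 34.2 − 14.8 = 70.1%

70.1%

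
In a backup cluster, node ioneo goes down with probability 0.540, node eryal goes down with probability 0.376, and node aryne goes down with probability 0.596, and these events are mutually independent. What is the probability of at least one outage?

Since the events are independent, P(none) is the product of the individual non-occurrence probabilities.
P(none) = (1 − 0.540) × (1 − 0.376) × (1 − 0.596) = 0.460 × 0.624 × 0.404 = 0.11596416
P(at least one) = 1 − 0.11596416 = 0.88403584

0.88403584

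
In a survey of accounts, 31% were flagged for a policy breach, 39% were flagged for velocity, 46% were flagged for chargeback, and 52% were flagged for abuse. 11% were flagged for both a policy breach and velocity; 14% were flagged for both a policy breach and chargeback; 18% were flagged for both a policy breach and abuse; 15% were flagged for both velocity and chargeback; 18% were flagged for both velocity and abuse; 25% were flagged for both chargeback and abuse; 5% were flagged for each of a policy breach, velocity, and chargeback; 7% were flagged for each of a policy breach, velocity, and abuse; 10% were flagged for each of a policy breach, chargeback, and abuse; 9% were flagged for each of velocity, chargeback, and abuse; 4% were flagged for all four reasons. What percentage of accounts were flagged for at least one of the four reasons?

Inclusion–exclusion gives
P(union) = 31 + 39 + 46 + 52 − 11 − 14 − 18 − 15 − 18 − 25 + 5 + 7 + 10 + 9 − 4 = 94%

94%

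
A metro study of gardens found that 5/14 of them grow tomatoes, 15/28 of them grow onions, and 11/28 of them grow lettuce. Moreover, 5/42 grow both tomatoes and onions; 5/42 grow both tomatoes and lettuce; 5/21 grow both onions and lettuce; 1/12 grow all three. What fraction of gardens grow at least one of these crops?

25/28

By inclusion–exclusion:
P(at least one) = 5/14 + 15/28 + 11/28 − 5/42 − 5/42 − 5/21 + 1/12 = 25/28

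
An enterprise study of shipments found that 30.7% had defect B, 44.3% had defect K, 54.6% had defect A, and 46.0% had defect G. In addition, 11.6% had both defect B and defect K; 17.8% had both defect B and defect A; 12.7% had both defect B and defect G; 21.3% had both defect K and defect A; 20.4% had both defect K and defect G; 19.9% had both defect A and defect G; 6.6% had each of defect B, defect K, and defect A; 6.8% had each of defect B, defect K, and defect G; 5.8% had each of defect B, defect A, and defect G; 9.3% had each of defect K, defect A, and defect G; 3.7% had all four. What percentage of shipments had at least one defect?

P(at least one) = 30.7 + 44.3 + 54.6 + 46.0 − 11.6 − 17.8 − 12.7 − 21.3 − 20.4 − 19.9 + 6.6 + 6.8 + 5.8 + 9.3 − 3.7 = 96.7%

96.7%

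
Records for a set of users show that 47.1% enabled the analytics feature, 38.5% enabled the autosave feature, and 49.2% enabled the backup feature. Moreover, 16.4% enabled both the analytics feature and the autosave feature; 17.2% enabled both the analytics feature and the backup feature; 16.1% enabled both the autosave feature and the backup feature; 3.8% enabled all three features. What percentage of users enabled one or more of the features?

88.9%

P(≥1) = 47.1 + 38.5 + 49.2 − 16.4 − 17.2 − 16.1 + 3.8 = 88.9%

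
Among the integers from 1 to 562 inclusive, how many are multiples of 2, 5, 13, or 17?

368

By inclusion-exclusion,
281 + 112 + 43 + 33 − 56 − 21 − 16 − 8 − 6 − 2 + 4 + 3 + 1 + 0 − 0 = 368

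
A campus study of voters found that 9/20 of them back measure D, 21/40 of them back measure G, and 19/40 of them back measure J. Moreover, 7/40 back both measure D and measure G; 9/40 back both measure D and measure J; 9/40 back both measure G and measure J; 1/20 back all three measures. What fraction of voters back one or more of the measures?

By inclusion–exclusion:
P(≥1) = 9/20 + 21/40 + 19/40 − 7/40 − 9/40 − 9/40 + 1/20 = 7/8

7/8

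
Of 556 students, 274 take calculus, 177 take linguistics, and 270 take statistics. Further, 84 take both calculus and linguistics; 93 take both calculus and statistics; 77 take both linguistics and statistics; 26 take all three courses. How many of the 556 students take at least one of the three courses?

493

N(≥1) = 274 + 177 + 270 − 84 − 93 − 77 + 26 = 493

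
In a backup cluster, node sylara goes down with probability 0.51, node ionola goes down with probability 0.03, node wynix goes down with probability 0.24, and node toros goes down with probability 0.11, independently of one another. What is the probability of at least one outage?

P(none) = (1 − 0.51) × (1 − 0.03) × (1 − 0.24) × (1 − 0.11) = 0.49 × 0.97 × 0.76 × 0.89 = 0.32149292
P(at least one) = 1 − 0.32149292 = 0.67850708

0.67850708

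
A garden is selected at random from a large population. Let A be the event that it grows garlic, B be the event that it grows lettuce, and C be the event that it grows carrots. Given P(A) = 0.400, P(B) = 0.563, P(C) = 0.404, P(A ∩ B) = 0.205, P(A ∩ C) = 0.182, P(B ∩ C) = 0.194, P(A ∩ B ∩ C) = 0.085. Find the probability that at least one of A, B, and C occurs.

Apply inclusion-exclusion:
P(A ∪ B ∪ C) = 0.400 + 0.563 + 0.404 − 0.205 − 0.182 − 0.194 + 0.085 = 0.871

0.871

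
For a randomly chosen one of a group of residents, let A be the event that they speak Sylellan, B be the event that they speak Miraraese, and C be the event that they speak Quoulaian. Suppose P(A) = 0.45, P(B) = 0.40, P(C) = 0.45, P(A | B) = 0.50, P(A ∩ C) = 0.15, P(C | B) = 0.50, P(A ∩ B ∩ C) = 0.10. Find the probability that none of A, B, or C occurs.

P(A ∩ B) = P(B)·P(A|B) = 0.40 × 0.50 = 0.20
P(B ∩ C) = P(B)·P(C|B) = 0.40 × 0.50 = 0.20
By inclusion–exclusion:
P(A ∪ B ∪ C) = 0.45 + 0.40 + 0.45 − 0.20 − 0.15 − 0.20 + 0.10 = 0.85
P(none) = 1 − 0.85 = 0.15

0.15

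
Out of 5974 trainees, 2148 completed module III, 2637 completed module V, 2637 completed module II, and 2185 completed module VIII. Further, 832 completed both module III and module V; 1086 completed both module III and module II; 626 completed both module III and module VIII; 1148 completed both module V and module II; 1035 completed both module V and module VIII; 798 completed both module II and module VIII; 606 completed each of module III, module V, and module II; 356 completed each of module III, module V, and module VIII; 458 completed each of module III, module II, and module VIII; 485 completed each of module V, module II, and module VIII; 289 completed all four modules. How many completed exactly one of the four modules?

N(exactly one) = 2148 + 2637 + 2637 + 2185 − 2·832 − 2·1086 − 2·626 − 2·1148 − 2·1035 − 2·798 + 3·606 + 3·356 + 3·458 + 3·485 − 4·289 = 3116

3116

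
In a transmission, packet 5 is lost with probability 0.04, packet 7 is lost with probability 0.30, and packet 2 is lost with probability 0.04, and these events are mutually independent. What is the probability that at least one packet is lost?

0.35488

P(none) = (1 − 0.04) × (1 − 0.30) × (1 − 0.04) = 0.96 × 0.70 × 0.96 = 0.64512
P(at least one) = 1 − 0.64512 = 0.35488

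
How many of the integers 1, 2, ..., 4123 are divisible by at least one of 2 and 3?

2061 + 1374 − 687 = 2748

2748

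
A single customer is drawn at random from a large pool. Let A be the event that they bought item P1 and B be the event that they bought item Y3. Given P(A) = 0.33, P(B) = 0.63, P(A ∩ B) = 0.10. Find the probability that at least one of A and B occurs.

0.86

By inclusion-exclusion,
P(A ∪ B) = 0.33 + 0.63 − 0.10 = 0.86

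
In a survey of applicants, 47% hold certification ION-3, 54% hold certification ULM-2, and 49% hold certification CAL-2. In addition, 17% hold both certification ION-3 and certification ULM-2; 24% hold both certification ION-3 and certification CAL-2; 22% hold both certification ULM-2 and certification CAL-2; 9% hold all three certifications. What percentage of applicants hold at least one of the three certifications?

96%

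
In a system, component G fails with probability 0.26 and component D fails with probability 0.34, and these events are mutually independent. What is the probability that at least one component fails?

0.5116

P(none) = (1 − 0.26) × (1 − 0.34) = 0.74 × 0.66 = 0.4884
P(at least one) = 1 − 0.4884 = 0.5116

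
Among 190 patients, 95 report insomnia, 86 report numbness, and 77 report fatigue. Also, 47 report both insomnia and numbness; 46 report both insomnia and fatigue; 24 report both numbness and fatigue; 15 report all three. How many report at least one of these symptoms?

By inclusion-exclusion,
|union| = 95 + 86 + 77 − 47 − 46 − 24 + 15 = 156

156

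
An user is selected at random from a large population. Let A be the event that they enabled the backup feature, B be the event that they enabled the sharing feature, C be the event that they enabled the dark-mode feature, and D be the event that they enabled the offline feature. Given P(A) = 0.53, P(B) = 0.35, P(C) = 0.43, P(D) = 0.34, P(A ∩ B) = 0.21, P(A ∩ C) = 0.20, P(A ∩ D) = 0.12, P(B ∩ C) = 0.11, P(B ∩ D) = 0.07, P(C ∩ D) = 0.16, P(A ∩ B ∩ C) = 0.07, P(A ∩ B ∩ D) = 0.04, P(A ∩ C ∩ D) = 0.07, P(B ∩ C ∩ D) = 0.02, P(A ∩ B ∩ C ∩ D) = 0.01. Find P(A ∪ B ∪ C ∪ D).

0.97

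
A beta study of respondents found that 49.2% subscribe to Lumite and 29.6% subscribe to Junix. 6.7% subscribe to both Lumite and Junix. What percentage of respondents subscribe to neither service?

Using inclusion–exclusion:
P(union) = 49.2 + 29.6 − 6.7 = 72.1%
P(none) = 100% − 72.1% = 27.9%

27.9%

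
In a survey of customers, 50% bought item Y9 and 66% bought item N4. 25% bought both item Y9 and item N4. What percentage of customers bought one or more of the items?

P(at least one) = 50 + 66 − 25 = 91%

91%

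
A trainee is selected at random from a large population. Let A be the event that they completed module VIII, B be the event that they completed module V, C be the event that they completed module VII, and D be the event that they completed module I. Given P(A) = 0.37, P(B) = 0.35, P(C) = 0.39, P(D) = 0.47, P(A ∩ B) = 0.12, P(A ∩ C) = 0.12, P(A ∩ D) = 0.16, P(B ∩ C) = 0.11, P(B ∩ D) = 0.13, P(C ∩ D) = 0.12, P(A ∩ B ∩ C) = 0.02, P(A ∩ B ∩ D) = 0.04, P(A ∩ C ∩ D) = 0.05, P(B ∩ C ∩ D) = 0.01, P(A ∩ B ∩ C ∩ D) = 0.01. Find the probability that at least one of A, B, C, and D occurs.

By inclusion–exclusion:
P(A ∪ B ∪ C ∪ D) = 0.37 + 0.35 + 0.39 + 0.47 − 0.12 − 0.12 − 0.16 − 0.11 − 0.13 − 0.12 + 0.02 + 0.04 + 0.05 + 0.01 − 0.01 = 0.93

0.93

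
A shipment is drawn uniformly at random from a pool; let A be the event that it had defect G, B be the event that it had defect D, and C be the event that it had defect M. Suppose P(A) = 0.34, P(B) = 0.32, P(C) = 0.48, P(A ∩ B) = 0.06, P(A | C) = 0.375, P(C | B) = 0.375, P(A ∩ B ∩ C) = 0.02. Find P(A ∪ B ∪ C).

0.80

P(A ∩ C) = P(C)·P(A|C) = 0.48 × 0.375 = 0.18
P(B ∩ C) = P(B)·P(C|B) = 0.32 × 0.375 = 0.12
Inclusion–exclusion gives
P(A ∪ B ∪ C) = 0.34 + 0.32 + 0.48 − 0.06 − 0.18 − 0.12 + 0.02 = 0.80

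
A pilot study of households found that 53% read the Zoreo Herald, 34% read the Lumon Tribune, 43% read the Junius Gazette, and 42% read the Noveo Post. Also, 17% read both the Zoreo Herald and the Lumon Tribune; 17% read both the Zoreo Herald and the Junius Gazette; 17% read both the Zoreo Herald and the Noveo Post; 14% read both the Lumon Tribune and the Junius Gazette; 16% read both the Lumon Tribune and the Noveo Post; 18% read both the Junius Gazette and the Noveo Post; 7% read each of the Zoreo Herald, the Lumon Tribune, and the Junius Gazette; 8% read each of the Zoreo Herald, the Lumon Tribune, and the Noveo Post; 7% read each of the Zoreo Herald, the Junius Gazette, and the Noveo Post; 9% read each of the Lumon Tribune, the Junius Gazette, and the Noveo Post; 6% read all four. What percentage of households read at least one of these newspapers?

98%

Using inclusion–exclusion:
P(union) = 53 + 34 + 43 + 42 − 17 − 17 − 17 − 14 − 16 − 18 + 7 + 8 + 7 + 9 − 6 = 98%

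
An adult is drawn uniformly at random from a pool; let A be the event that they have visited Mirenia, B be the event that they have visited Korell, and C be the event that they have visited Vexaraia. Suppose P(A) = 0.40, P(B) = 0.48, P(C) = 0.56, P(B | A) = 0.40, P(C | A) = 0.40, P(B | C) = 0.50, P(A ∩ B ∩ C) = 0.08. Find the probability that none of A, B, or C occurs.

P(A ∩ B) = P(A)·P(B|A) = 0.40 × 0.40 = 0.16
P(A ∩ C) = P(A)·P(C|A) = 0.40 × 0.40 = 0.16
P(B ∩ C) = P(C)·P(B|C) = 0.56 × 0.50 = 0.28
Apply inclusion-exclusion:
P(A ∪ B ∪ C) = 0.40 + 0.48 + 0.56 − 0.16 − 0.16 − 0.28 + 0.08 = 0.92
P(none) = 1 − 0.92 = 0.08

0.08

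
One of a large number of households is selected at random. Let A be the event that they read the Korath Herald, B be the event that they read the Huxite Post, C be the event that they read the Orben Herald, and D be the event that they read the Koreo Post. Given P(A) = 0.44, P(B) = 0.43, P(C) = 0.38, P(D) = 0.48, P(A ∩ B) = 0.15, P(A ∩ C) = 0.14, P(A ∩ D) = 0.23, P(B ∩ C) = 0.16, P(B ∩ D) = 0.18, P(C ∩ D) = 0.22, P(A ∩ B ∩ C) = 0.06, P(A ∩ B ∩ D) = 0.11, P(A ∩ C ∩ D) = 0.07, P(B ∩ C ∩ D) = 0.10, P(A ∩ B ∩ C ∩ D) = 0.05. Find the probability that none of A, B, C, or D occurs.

0.06

Using inclusion–exclusion:
P(A ∪ B ∪ C ∪ D) = 0.44 + 0.43 + 0.38 + 0.48 − 0.15 − 0.14 − 0.23 − 0.16 − 0.18 − 0.22 + 0.06 + 0.11 + 0.07 + 0.10 − 0.05 = 0.94
P(none) = 1 − 0.94 = 0.06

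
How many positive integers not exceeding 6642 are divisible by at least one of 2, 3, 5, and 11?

5032

floor(6642/2) + floor(6642/3) + floor(6642/5) + floor(6642/11) − floor(6642/6) − floor(6642/10) − floor(6642/22) − floor(6642/15) − floor(6642/33) − floor(6642/55) + floor(6642/30) + floor(6642/66) + floor(6642/110) + floor(6642/165) − floor(6642/330) = 3321 + 2214 + 1328 + 603 − 1107 − 664 − 301 − 442 − 201 − 120 + 221 + 100 + 60 + 40 − 20 = 5032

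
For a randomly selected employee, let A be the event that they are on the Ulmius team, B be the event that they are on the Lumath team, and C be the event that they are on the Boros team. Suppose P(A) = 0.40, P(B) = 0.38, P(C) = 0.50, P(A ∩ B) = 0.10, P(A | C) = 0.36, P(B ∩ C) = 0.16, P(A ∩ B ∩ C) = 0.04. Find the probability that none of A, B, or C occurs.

0.12

P(A ∩ C) = P(C)·P(A|C) = 0.50 × 0.36 = 0.18
By inclusion–exclusion:
P(A ∪ B ∪ C) = 0.40 + 0.38 + 0.50 − 0.10 − 0.18 − 0.16 + 0.04 = 0.88
P(none) = 1 − 0.88 = 0.12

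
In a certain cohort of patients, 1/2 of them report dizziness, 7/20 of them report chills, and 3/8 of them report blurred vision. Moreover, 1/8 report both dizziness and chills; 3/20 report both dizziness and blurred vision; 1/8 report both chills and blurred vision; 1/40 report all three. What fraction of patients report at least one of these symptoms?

P(union) = 1/2 + 7/20 + 3/8 − 1/8 − 3/20 − 1/8 + 1/40 = 17/20

17/20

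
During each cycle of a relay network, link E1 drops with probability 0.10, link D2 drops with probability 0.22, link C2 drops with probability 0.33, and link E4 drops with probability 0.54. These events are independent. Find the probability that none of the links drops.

0.2163564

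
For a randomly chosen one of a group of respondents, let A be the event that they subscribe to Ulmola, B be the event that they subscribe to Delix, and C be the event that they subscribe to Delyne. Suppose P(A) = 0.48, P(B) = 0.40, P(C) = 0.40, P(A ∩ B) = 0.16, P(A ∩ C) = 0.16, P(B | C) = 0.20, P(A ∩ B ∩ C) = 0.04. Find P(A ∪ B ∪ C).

P(B ∩ C) = P(C)·P(B|C) = 0.40 × 0.20 = 0.08
Apply inclusion-exclusion:
P(A ∪ B ∪ C) = 0.48 + 0.40 + 0.40 − 0.16 − 0.16 − 0.08 + 0.04 = 0.92

0.92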